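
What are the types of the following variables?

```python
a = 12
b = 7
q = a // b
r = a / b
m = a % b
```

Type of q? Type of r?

int // int returns int; int / int returns float

int, float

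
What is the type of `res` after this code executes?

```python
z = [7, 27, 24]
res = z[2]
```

Indexing a list of ints returns int (z[2] = 24)

int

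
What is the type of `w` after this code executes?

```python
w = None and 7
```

'and' returns first falsy value (None)

NoneType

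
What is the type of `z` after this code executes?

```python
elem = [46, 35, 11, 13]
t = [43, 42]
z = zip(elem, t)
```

zip() returns a zip iterator object

zip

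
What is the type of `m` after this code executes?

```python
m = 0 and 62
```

'and' returns the first falsy value (0, which is int)

int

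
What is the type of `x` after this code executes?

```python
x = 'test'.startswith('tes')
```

str.startswith() returns bool

bool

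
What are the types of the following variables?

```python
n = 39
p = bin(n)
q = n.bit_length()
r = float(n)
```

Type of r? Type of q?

float() returns float; int.bit_length() returns int

float, int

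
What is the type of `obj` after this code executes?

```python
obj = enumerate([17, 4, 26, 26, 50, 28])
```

enumerate() returns an enumerate iterator object

enumerate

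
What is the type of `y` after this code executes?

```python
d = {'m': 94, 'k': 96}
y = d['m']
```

Accessing dict[str, int] with key 'm' returns int value 94

int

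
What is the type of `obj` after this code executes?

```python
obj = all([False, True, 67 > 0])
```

all() returns bool

bool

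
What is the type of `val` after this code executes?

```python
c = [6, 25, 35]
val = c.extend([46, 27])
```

list.extend() returns None

NoneType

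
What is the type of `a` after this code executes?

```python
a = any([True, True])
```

any() returns bool

bool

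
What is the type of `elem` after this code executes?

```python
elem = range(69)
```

range() returns a range object

range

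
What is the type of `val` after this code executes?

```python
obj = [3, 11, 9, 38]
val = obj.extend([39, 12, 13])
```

list.extend() returns None

NoneType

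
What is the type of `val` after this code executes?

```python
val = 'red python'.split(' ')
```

str.split() returns list

list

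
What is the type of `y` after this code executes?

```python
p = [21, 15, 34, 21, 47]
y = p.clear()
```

list.clear() returns None

NoneType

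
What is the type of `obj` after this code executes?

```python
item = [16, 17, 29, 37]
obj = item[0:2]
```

Slicing a list always returns a list

list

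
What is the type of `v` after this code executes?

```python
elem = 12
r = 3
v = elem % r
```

int % int returns int (12 % 3 = 0)

int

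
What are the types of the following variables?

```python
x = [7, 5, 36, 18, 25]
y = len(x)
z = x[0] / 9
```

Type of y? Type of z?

len() returns int; int / int returns float

int, float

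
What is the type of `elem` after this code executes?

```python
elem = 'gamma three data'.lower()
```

str.lower() returns str

str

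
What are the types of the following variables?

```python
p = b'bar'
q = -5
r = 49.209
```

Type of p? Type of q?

p is bytes; q is int

bytes, int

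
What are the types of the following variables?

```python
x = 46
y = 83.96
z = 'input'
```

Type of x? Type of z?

x is int; z is str

int, str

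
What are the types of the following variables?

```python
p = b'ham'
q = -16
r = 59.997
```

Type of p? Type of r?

p is bytes; r is float

bytes, float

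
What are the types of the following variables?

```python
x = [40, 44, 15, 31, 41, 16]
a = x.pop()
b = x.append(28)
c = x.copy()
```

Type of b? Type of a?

list.append() returns None; list.pop() returns the element (int)

NoneType, int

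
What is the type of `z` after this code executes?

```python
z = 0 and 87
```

'and' returns the first falsy value (0, which is int)

int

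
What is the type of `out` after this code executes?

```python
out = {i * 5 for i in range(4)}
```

A set comprehension {expr for x in iterable} produces a set

set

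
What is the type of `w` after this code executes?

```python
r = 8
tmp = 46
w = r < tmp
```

Comparison operators return bool

bool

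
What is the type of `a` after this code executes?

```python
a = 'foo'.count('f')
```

str.count() returns int

int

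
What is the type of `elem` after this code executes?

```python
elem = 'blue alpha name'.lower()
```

str.lower() returns str

str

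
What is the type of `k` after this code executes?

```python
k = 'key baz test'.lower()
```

str.lower() returns str

str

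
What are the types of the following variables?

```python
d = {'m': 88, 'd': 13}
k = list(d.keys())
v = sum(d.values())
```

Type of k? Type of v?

list(...) returns list; sum of int values returns int

list, int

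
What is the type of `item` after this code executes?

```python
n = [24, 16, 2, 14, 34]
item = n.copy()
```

list.copy() returns list

list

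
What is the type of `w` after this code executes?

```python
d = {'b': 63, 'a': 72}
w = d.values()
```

.values() returns a dict_values view object

dict_values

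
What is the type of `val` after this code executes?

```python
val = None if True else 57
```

Ternary: condition is True, if branch (None) taken → NoneType

NoneType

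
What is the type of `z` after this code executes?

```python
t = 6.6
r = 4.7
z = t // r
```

float // float returns float (floor division preserves float type)

float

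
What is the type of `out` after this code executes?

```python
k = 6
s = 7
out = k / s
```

int / int always returns float in Python 3 (6 / 7 = 0.857143)

float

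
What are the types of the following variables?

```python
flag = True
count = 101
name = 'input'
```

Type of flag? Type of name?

flag is bool; name is str

bool, str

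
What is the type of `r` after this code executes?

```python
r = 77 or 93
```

'or' returns the first truthy value (77, which is int)

int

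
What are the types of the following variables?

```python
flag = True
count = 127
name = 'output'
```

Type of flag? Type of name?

flag is bool; name is str

bool, str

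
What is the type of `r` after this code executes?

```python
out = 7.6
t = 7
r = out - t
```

float - int returns float (7.6 - 7 = 0.6)

float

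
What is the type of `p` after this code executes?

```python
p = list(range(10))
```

list(range(...)) returns list

list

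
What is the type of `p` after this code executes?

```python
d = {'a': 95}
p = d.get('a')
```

dict.get() returns the value (int) when key is found

int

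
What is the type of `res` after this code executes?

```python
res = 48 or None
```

'or' returns first truthy value (48, int)

int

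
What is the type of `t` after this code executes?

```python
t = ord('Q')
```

ord() returns int (Unicode code point)

int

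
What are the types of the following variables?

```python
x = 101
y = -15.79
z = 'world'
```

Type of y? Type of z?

y is float; z is str

float, str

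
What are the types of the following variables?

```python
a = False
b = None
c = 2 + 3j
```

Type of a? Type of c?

a is bool; c is complex

bool, complex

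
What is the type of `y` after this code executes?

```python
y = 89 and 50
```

'and' returns the last value when all truthy (50, which is int)

int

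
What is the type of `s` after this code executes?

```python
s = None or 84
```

'or' with None returns the other value (84, int)

int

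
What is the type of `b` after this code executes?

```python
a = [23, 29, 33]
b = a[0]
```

Indexing a list of ints returns int (a[0] = 23)

int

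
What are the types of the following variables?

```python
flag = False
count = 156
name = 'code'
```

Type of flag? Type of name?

flag is bool; name is str

bool, str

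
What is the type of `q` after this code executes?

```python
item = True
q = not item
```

'not' always returns bool

bool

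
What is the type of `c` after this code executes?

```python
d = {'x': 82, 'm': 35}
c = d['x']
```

Accessing dict[str, int] with key 'x' returns int value 82

int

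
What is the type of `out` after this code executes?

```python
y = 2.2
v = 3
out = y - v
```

float - int returns float (2.2 - 3 = -0.8)

float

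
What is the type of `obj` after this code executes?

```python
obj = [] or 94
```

'or' returns first truthy value (94, which is int)

int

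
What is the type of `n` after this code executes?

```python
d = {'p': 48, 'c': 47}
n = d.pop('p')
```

dict.pop() returns the value (int)

int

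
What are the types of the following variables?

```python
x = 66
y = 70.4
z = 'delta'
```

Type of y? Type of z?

y is float; z is str

float, str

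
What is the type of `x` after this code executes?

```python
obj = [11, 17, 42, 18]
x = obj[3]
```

Indexing a list of ints returns int (obj[3] = 18)

int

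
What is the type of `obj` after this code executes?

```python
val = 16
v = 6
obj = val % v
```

int % int returns int (16 % 6 = 4)

int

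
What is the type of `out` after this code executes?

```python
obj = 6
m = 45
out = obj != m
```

Comparison operators return bool

bool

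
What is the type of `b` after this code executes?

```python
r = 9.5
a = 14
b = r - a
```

float - int returns float (9.5 - 14 = -4.5)

float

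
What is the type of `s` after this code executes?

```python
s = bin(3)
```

bin() returns str representation

str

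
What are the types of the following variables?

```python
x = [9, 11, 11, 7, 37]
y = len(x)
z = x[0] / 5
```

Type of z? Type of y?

int / int returns float; len() returns int

float, int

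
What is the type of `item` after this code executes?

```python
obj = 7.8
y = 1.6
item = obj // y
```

float // float returns float (floor division preserves float type)

float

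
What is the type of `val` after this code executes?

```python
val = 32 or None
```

'or' returns first truthy value (32, int)

int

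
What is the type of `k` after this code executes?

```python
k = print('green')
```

print() returns None

NoneType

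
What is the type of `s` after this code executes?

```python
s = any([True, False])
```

any() returns bool

bool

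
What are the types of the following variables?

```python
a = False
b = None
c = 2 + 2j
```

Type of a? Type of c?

a is bool; c is complex

bool, complex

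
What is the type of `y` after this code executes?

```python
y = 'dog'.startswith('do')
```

str.startswith() returns bool

bool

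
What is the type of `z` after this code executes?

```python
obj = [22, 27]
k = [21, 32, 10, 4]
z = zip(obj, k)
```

zip() returns a zip iterator object

zip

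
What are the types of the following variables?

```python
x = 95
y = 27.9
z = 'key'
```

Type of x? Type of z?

x is int; z is str

int, str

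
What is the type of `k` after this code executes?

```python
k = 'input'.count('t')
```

str.count() returns int

int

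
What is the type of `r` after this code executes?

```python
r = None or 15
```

'or' with None returns the other value (15, int)

int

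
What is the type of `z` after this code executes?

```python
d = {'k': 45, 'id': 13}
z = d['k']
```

Accessing dict[str, int] with key 'k' returns int value 45

int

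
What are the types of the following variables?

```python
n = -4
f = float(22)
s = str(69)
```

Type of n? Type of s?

n is int; s is str

int, str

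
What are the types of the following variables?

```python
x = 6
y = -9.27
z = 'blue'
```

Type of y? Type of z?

y is float; z is str

float, str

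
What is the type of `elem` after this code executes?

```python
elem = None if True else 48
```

Ternary: condition is True, if branch (None) taken → NoneType

NoneType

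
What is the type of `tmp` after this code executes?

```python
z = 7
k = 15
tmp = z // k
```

int // int returns int (7 // 15 = 0)

int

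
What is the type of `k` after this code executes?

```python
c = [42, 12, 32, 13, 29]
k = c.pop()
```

list.pop() returns the popped element (int here)

int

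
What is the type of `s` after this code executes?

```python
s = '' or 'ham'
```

'or' returns first truthy value ('ham', which is str)

str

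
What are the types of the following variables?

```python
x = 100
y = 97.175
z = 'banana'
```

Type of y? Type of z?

y is float; z is str

float, str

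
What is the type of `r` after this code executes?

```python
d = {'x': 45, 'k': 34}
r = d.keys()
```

.keys() returns a dict_keys view object

dict_keys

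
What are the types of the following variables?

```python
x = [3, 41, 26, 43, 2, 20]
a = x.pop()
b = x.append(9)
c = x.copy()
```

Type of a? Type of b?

list.pop() returns the element (int); list.append() returns None

int, NoneType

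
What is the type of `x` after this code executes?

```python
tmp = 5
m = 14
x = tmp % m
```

int % int returns int (5 % 14 = 5)

int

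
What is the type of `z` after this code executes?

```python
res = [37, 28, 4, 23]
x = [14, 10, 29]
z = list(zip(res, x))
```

list(zip(...)) returns a list of tuples

list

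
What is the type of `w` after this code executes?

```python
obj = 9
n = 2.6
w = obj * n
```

int * float returns float (9 * 2.6 = 23.4)

float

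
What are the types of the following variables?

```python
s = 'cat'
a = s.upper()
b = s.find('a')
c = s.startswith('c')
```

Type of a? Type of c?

str.upper() returns str; str.startswith() returns bool

str, bool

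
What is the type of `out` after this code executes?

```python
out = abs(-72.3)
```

abs() of float returns float

float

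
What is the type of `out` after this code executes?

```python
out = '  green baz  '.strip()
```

str.strip() returns str

str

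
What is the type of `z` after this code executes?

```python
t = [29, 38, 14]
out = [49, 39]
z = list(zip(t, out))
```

list(zip(...)) returns a list of tuples

list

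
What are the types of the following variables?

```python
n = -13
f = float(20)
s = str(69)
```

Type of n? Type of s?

n is int; s is str

int, str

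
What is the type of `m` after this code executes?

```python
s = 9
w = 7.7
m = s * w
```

int * float returns float (9 * 7.7 = 69.3)

float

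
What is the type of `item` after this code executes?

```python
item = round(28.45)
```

round() with no ndigits arg returns int

int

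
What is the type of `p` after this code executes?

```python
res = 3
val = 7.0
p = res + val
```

int + float returns float (3 + 7.0 = 10.0)

float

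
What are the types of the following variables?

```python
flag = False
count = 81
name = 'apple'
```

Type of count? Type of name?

count is int; name is str

int, str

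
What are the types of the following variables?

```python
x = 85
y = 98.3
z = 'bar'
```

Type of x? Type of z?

x is int; z is str

int, str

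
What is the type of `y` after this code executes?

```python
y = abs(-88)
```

abs() of int returns int

int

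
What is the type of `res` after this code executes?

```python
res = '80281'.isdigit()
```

str.isdigit() returns bool

bool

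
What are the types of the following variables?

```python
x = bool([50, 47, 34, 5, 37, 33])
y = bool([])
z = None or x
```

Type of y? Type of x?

bool() returns bool; bool() returns bool

bool, bool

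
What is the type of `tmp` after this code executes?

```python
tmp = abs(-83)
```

abs() of int returns int

int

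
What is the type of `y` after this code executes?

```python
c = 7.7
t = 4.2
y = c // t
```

float // float returns float (floor division preserves float type)

float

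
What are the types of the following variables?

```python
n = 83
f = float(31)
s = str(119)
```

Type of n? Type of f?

n is int; f is float

int, float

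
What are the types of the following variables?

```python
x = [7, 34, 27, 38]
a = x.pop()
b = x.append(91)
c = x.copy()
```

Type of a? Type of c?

list.pop() returns the element (int); list.copy() returns list

int, list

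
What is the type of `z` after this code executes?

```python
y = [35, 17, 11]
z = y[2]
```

Indexing a list of ints returns int (y[2] = 11)

int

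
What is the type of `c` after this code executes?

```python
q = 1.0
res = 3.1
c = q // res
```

float // float returns float (floor division preserves float type)

float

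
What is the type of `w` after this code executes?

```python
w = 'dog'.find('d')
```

str.find() returns int (index, or -1)

int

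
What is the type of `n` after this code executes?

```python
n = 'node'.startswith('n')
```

str.startswith() returns bool

bool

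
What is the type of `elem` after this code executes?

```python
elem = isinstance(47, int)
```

isinstance() returns bool

bool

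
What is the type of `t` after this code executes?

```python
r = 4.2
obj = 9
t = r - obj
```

float - int returns float (4.2 - 9 = -4.8)

float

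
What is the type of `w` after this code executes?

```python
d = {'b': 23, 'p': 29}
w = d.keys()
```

.keys() returns a dict_keys view object

dict_keys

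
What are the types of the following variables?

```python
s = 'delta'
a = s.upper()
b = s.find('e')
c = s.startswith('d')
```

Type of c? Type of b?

str.startswith() returns bool; str.find() returns int

bool, int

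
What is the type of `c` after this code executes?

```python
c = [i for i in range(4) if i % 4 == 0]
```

A list comprehension [...] produces a list

list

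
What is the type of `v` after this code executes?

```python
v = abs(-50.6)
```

abs() of float returns float

float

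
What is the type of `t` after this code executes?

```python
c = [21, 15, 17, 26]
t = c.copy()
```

list.copy() returns list

list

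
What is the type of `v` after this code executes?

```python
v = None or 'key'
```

'or' with None returns the other value ('key', str)

str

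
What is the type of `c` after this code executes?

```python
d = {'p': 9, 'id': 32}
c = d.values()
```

.values() returns a dict_values view object

dict_values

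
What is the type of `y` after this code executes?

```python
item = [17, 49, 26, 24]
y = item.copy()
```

list.copy() returns list

list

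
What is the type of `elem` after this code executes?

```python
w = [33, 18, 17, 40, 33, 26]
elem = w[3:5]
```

Slicing a list always returns a list

list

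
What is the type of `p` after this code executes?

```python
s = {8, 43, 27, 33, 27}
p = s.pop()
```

Popping from a set of ints returns int

int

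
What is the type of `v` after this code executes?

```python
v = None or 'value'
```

'or' with None returns the other value ('value', str)

str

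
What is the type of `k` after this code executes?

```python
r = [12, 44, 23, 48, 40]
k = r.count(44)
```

list.count() returns int

int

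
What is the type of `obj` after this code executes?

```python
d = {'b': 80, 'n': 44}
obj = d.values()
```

.values() returns a dict_values view object

dict_values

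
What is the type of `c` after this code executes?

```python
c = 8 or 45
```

'or' returns the first truthy value (8, which is int)

int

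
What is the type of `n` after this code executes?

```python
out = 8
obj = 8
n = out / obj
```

int / int always returns float in Python 3 (8 / 8 = 1)

float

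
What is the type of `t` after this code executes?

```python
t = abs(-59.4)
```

abs() of float returns float

float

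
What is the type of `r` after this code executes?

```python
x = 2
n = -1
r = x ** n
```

int ** negative int returns float

float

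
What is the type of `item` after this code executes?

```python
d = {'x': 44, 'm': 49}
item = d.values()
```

.values() returns a dict_values view object

dict_values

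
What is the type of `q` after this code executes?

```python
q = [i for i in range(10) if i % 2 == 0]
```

A list comprehension [...] produces a list

list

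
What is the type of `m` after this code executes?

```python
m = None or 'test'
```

'or' with None returns the other value ('test', str)

str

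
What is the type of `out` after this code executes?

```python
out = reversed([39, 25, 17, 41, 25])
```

reversed() on a list returns a list_reverseiterator

list_reverseiterator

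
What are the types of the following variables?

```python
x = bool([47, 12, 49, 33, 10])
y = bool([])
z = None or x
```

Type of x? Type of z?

bool() returns bool; None or <bool> returns the bool

bool, bool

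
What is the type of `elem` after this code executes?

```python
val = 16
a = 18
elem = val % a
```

int % int returns int (16 % 18 = 16)

int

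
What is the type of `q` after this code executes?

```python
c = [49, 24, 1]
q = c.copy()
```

list.copy() returns list

list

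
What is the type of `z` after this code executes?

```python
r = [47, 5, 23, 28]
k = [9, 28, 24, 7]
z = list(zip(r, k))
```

list(zip(...)) returns a list of tuples

list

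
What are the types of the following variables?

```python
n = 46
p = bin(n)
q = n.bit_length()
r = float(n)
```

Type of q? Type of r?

int.bit_length() returns int; float() returns float

int, float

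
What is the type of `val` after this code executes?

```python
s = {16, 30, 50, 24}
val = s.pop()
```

Popping from a set of ints returns int

int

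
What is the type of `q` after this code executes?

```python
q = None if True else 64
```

Ternary: condition is True, if branch (None) taken → NoneType

NoneType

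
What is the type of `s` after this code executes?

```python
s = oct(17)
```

oct() returns str representation

str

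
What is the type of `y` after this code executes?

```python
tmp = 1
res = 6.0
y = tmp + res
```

int + float returns float (1 + 6.0 = 7.0)

float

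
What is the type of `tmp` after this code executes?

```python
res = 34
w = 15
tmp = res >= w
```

Comparison operators return bool

bool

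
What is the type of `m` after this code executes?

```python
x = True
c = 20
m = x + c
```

bool + int returns int (True is 1, so 1 + 20 = 21)

int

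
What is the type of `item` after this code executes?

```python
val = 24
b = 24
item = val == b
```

Equality comparison returns bool

bool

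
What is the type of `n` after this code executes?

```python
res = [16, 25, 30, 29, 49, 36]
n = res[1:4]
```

Slicing a list always returns a list

list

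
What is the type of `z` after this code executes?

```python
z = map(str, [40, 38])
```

map() returns a map iterator object

map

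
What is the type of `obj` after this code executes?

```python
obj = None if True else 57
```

Ternary: condition is True, if branch (None) taken → NoneType

NoneType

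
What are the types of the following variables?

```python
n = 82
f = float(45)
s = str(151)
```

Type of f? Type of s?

f is float; s is str

float, str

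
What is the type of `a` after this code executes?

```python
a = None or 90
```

'or' with None returns the other value (90, int)

int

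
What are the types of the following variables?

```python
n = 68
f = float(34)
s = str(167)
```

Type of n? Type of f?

n is int; f is float

int, float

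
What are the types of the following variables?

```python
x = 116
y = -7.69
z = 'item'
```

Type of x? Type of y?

x is int; y is float

int, float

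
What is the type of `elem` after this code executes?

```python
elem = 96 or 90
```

'or' returns the first truthy value (96, which is int)

int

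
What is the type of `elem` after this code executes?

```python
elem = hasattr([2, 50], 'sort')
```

hasattr() returns bool

bool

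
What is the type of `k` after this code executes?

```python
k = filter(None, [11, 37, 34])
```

filter() returns a filter iterator object

filter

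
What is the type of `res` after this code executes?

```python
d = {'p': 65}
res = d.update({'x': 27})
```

dict.update() returns None

NoneType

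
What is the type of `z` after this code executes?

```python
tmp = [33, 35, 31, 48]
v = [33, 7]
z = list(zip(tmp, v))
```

list(zip(...)) returns a list of tuples

list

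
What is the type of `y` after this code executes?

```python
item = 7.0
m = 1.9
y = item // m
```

float // float returns float (floor division preserves float type)

float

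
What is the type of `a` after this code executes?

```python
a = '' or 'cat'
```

'or' returns first truthy value ('cat', which is str)

str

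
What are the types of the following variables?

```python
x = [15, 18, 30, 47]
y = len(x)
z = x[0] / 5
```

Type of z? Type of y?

int / int returns float; len() returns int

float, int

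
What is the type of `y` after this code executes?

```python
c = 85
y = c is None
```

'is' comparison returns bool

bool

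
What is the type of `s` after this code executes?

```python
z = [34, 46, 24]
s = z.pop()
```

list.pop() returns the popped element (int here)

int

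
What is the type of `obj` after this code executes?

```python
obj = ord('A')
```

ord() returns int (Unicode code point)

int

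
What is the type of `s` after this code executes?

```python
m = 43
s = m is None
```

'is' comparison returns bool

bool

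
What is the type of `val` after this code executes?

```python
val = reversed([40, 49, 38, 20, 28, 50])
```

reversed() on a list returns a list_reverseiterator

list_reverseiterator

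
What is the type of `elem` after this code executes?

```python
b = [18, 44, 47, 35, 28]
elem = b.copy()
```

list.copy() returns list

list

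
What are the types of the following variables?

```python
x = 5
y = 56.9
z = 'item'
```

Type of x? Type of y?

x is int; y is float

int, float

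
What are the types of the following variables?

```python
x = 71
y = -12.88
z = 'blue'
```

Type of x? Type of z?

x is int; z is str

int, str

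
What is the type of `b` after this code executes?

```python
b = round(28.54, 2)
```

round() with ndigits arg returns float

float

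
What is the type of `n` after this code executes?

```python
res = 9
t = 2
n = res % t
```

int % int returns int (9 % 2 = 1)

int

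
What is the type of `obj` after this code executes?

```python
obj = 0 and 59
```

'and' returns the first falsy value (0, which is int)

int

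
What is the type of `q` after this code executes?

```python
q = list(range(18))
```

list(range(...)) returns list

list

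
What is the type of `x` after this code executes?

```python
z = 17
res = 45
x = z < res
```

Comparison operators return bool

bool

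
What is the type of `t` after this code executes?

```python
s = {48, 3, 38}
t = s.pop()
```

Popping from a set of ints returns int

int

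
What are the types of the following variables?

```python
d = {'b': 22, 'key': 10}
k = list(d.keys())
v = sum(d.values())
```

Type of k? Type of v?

list(...) returns list; sum of int values returns int

list, int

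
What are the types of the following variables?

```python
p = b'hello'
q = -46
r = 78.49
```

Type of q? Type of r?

q is int; r is float

int, float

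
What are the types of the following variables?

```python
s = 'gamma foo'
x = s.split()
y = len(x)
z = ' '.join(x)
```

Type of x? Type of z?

str.split() returns list; str.join() returns str

list, str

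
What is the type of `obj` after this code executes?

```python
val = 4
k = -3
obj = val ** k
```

int ** negative int returns float

float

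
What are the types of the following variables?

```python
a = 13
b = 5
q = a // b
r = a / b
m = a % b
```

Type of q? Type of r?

int // int returns int; int / int returns float

int, float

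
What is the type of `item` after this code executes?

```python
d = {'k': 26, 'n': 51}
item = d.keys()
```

.keys() returns a dict_keys view object

dict_keys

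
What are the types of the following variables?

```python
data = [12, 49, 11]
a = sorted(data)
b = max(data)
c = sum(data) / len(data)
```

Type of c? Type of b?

int / int returns float; max of ints returns int

float, int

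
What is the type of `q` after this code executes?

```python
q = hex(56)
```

hex() returns str representation

str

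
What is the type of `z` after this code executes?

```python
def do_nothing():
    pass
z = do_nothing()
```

A function with no return statement returns None

NoneType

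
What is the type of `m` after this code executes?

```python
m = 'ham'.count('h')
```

str.count() returns int

int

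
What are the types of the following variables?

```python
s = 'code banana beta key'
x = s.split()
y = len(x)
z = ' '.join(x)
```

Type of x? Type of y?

str.split() returns list; len() returns int

list, int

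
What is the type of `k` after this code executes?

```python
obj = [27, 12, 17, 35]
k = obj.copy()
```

list.copy() returns list

list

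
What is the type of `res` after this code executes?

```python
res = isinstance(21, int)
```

isinstance() returns bool

bool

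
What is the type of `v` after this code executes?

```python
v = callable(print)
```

callable() returns bool

bool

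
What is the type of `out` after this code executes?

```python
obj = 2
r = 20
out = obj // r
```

int // int returns int (2 // 20 = 0)

int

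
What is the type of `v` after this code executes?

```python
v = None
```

None has type NoneType

NoneType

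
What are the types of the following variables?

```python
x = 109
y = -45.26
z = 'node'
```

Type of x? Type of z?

x is int; z is str

int, str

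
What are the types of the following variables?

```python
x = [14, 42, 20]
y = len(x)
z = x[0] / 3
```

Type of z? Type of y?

int / int returns float; len() returns int

float, int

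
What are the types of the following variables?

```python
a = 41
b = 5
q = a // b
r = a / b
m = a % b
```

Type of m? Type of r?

int % int returns int; int / int returns float

int, float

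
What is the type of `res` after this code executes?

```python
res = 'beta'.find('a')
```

str.find() returns int (index, or -1)

int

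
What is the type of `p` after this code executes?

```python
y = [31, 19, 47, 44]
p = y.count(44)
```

list.count() returns int

int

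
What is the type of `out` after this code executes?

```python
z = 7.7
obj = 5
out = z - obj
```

float - int returns float (7.7 - 5 = 2.7)

float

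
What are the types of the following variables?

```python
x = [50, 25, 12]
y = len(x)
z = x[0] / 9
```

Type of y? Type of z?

len() returns int; int / int returns float

int, float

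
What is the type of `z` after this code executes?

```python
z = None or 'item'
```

'or' with None returns the other value ('item', str)

str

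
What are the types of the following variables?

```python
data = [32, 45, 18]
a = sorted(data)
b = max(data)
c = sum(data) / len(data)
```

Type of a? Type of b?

sorted() returns list; max of ints returns int

list, int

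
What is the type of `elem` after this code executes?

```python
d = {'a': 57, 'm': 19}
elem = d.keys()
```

.keys() returns a dict_keys view object

dict_keys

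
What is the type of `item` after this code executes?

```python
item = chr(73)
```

chr() returns str (single character)

str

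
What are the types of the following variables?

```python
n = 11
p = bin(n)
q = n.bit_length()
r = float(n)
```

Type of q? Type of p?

int.bit_length() returns int; bin() returns str

int, str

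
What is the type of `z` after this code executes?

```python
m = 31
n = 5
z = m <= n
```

Comparison operators return bool

bool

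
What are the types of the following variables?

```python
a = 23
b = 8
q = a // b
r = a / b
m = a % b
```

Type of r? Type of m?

int / int returns float; int % int returns int

float, int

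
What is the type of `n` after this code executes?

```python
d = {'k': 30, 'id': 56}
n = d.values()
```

.values() returns a dict_values view object

dict_values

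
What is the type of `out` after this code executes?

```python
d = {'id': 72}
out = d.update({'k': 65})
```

dict.update() returns None

NoneType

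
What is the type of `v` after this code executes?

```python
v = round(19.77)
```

round() with no ndigits arg returns int

int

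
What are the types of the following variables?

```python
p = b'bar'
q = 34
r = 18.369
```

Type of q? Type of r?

q is int; r is float

int, float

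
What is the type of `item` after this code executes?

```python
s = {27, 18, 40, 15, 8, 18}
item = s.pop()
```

Popping from a set of ints returns int

int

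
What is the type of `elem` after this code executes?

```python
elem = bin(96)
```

bin() returns str representation

str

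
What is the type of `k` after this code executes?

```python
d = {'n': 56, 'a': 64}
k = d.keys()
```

.keys() returns a dict_keys view object

dict_keys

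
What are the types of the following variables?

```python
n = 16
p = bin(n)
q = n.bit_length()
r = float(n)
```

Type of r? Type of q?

float() returns float; int.bit_length() returns int

float, int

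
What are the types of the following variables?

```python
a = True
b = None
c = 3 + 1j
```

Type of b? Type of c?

b is NoneType; c is complex

NoneType, complex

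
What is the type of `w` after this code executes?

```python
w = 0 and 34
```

'and' returns the first falsy value (0, which is int)

int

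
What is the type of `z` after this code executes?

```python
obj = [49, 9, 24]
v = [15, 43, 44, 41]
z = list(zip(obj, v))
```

list(zip(...)) returns a list of tuples

list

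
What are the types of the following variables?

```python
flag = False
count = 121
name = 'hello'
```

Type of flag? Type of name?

flag is bool; name is str

bool, str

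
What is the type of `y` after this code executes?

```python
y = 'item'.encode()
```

str.encode() returns bytes

bytes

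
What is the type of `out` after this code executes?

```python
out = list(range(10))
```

list(range(...)) returns list

list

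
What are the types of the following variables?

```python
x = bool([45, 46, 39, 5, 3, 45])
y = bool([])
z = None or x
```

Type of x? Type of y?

bool() returns bool; bool() returns bool

bool, bool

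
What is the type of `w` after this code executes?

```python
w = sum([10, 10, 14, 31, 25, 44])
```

sum() of ints returns int

int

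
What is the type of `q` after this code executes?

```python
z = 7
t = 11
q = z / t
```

int / int always returns float in Python 3 (7 / 11 = 0.636364)

float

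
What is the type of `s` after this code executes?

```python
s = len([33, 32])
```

len() always returns int

int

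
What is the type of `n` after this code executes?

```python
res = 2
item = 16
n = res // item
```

int // int returns int (2 // 16 = 0)

int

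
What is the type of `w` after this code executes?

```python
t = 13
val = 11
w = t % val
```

int % int returns int (13 % 11 = 2)

int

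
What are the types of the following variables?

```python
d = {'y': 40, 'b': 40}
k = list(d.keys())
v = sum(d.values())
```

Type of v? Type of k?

sum of int values returns int; list(...) returns list

int, list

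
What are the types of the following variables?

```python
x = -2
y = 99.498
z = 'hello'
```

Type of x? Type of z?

x is int; z is str

int, str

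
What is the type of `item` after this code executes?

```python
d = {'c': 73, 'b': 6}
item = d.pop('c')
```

dict.pop() returns the value (int)

int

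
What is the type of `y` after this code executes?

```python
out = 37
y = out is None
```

'is' comparison returns bool

bool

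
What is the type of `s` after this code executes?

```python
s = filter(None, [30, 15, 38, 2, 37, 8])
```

filter() returns a filter iterator object

filter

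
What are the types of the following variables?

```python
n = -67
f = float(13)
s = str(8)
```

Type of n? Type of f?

n is int; f is float

int, float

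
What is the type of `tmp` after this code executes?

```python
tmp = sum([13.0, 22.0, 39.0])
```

sum() of floats returns float

float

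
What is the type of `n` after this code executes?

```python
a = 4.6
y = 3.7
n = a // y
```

float // float returns float (floor division preserves float type)

float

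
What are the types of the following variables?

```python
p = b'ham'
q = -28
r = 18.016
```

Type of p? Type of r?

p is bytes; r is float

bytes, float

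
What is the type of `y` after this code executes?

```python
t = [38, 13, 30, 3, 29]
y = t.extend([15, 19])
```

list.extend() returns None

NoneType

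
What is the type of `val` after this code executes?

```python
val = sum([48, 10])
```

sum() of ints returns int

int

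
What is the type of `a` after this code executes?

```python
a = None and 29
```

'and' returns first falsy value (None)

NoneType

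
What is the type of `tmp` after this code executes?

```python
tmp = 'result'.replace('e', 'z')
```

str.replace() returns str

str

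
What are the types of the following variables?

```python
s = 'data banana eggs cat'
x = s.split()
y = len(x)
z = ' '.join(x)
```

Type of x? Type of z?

str.split() returns list; str.join() returns str

list, str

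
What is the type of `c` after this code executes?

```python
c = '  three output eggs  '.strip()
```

str.strip() returns str

str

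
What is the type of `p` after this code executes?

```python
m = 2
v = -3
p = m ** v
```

int ** negative int returns float

float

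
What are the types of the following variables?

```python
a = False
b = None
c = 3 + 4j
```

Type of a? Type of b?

a is bool; b is NoneType

bool, NoneType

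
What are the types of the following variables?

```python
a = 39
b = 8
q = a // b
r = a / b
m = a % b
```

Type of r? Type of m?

int / int returns float; int % int returns int

float, int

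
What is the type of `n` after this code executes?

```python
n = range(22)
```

range() returns a range object

range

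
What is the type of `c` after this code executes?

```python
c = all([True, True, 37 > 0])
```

all() returns bool

bool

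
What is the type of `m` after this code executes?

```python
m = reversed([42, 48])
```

reversed() on a list returns a list_reverseiterator

list_reverseiterator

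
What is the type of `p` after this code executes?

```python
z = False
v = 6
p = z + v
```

bool + int returns int (False is 0, so 0 + 6 = 6)

int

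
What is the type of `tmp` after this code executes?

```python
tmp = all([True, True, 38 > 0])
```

all() returns bool

bool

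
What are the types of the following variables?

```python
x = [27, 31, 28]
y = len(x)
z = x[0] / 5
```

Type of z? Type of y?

int / int returns float; len() returns int

float, int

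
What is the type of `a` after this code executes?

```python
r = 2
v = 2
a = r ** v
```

int ** positive int returns int (2 ** 2 = 4)

int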